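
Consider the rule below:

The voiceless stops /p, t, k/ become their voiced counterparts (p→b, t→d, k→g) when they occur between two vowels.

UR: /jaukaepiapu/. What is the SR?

jaugaebiabu

/k/ is a voiceless stop between vowels /u/ and /a/, so it voices to [g].
/p/ is a voiceless stop between vowels /e/ and /i/, so it voices to [b].
/p/ is a voiceless stop between vowels /a/ and /u/, so it voices to [b].
Surface form: [jaugaebiabu].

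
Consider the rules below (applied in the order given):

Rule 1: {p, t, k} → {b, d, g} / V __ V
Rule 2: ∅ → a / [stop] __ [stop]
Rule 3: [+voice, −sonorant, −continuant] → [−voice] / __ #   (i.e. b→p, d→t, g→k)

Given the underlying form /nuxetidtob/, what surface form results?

Rule 1 (intervocalic voicing): /t/ is a voiceless stop between vowels /e/ and /i/, so it voices to [d]. /nuxetidtob/ → nuxedidtob.
Rule 2 (stop-cluster a-epenthesis): /d/ and /t/ form a stop–stop cluster, so [a] is inserted between them. /nuxedidtob/ → nuxedidatob.
Rule 3 (final devoicing): /b/ is a voiced stop in word-final position, so it devoices to [p]. /nuxedidatob/ → nuxedidatop.

nuxedidatop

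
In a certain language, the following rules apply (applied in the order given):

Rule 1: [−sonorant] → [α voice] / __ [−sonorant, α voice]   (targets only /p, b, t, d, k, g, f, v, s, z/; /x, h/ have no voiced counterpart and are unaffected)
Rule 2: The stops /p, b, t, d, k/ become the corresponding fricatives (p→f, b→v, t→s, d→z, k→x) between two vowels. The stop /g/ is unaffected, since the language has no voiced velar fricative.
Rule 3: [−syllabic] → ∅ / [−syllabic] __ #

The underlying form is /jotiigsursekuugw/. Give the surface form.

josiiksursexuug

Rule 1 (regressive voicing assimilation): /g/ precedes the voiceless obstruent /s/, so it devoices to [k] by assimilation. /jotiigsursekuugw/ → jotiiksursekuugw.
Rule 2 (intervocalic spirantization): /t/ is a stop between vowels /o/ and /i/, so it spirantizes to the fricative [s]. /k/ is a stop between vowels /e/ and /u/, so it spirantizes to the fricative [x]. /jotiiksursekuugw/ → josiiksursexuugw.
Rule 3 (final cluster simplification): /w/ is the second consonant of a word-final cluster /gw/, so it deletes. /josiiksursexuugw/ → josiiksursexuug.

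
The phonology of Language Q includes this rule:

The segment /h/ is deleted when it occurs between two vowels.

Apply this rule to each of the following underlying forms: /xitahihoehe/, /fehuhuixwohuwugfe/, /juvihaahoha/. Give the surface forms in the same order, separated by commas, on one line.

/xitahihoehe/: /h/ occurs between vowels /a/ and /i/, so it deletes. /h/ occurs between vowels /i/ and /o/, so it deletes. /h/ occurs between vowels /e/ and /e/, so it deletes. → [xitaioee].
/fehuhuixwohuwugfe/: /h/ occurs between vowels /e/ and /u/, so it deletes. /h/ occurs between vowels /u/ and /u/, so it deletes. /h/ occurs between vowels /o/ and /u/, so it deletes. → [feuuixwouwugfe].
/juvihaahoha/: /h/ occurs between vowels /i/ and /a/, so it deletes. /h/ occurs between vowels /a/ and /o/, so it deletes. /h/ occurs between vowels /o/ and /a/, so it deletes. → [juviaaoa].

xitaioee, feuuixwouwugfe, juviaaoa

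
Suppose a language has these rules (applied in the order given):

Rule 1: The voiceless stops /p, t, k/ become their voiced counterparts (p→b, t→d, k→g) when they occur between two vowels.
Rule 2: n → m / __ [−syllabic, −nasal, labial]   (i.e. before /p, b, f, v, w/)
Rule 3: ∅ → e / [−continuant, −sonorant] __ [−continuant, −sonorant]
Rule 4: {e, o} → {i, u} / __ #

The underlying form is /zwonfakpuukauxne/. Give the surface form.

zwomfakepuugauxni

Rule 1 (intervocalic voicing): /k/ is a voiceless stop between vowels /u/ and /a/, so it voices to [g]. /zwonfakpuukauxne/ → zwonfakpuugauxne.
Rule 2 (nasal place assimilation): /n/ precedes the labial consonant /f/, so it assimilates in place to [m]. /zwonfakpuugauxne/ → zwomfakpuugauxne.
Rule 3 (stop-cluster e-epenthesis): /k/ and /p/ form a stop–stop cluster, so [e] is inserted between them. /zwomfakpuugauxne/ → zwomfakepuugauxne.
Rule 4 (final vowel raising): /e/ is a mid vowel in word-final position, so it raises to [i]. /zwomfakepuugauxne/ → zwomfakepuugauxni.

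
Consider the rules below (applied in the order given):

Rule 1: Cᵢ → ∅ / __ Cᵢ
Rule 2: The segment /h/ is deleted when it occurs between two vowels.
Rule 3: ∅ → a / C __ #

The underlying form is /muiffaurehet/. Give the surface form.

muifaureeta

Rule 1 (degemination): /ff/ is a geminate; the first /f/ deletes. /muiffaurehet/ → muifaurehet.
Rule 2 (intervocalic h-deletion): /h/ occurs between vowels /e/ and /e/, so it deletes. /muifaurehet/ → muifaureet.
Rule 3 (final a-epenthesis): the form ends in the consonant /t/, so [a] is inserted word-finally. /muifaureet/ → muifaureeta.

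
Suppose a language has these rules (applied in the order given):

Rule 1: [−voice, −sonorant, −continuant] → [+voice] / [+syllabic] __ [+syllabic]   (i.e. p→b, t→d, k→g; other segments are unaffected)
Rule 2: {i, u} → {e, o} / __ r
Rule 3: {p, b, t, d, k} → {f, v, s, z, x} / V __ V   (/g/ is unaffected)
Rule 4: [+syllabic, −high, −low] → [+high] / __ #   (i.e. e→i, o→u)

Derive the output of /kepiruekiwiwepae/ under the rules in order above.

Rule 1 (intervocalic voicing): /p/ is a voiceless stop between vowels /e/ and /i/, so it voices to [b]. /k/ is a voiceless stop between vowels /e/ and /i/, so it voices to [g]. /p/ is a voiceless stop between vowels /e/ and /a/, so it voices to [b]. /kepiruekiwiwepae/ → kebiruegiwiwebae.
Rule 2 (pre-rhotic lowering): /i/ is a high vowel immediately before /r/, so it lowers to [e]. /kebiruegiwiwebae/ → keberuegiwiwebae.
Rule 3 (intervocalic spirantization): /b/ is a stop between vowels /e/ and /e/, so it spirantizes to the fricative [v]. /b/ is a stop between vowels /e/ and /a/, so it spirantizes to the fricative [v]. /keberuegiwiwebae/ → keveruegiwiwevae.
Rule 4 (final vowel raising): /e/ is a mid vowel in word-final position, so it raises to [i]. /keveruegiwiwevae/ → keveruegiwiwevai.

keveruegiwiwevai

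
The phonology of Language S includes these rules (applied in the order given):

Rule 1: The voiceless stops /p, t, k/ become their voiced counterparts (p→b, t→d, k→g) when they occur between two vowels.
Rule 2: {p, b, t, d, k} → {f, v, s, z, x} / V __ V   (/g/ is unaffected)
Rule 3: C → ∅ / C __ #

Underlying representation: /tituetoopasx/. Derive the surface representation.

tizuezoovas

Rule 1 (intervocalic voicing): /t/ is a voiceless stop between vowels /i/ and /u/, so it voices to [d]. /t/ is a voiceless stop between vowels /e/ and /o/, so it voices to [d]. /p/ is a voiceless stop between vowels /o/ and /a/, so it voices to [b]. /tituetoopasx/ → tiduedoobasx.
Rule 2 (intervocalic spirantization): /d/ is a stop between vowels /i/ and /u/, so it spirantizes to the fricative [z]. /d/ is a stop between vowels /e/ and /o/, so it spirantizes to the fricative [z]. /b/ is a stop between vowels /o/ and /a/, so it spirantizes to the fricative [v]. /tiduedoobasx/ → tizuezoovasx.
Rule 3 (final cluster simplification): /x/ is the second consonant of a word-final cluster /sx/, so it deletes. /tizuezoovasx/ → tizuezoovas.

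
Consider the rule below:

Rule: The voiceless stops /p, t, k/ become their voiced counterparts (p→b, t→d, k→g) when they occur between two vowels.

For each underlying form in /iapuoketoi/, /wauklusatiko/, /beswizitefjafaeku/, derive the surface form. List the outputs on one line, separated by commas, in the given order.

iabuogedoi, wauklusadigo, beswizidefjafaegu

/iapuoketoi/: /p/ is a voiceless stop between vowels /a/ and /u/, so it voices to [b]. /k/ is a voiceless stop between vowels /o/ and /e/, so it voices to [g]. /t/ is a voiceless stop between vowels /e/ and /o/, so it voices to [d]. → [iabuogedoi].
/wauklusatiko/: /t/ is a voiceless stop between vowels /a/ and /i/, so it voices to [d]. /k/ is a voiceless stop between vowels /i/ and /o/, so it voices to [g]. → [wauklusadigo].
/beswizitefjafaeku/: /t/ is a voiceless stop between vowels /i/ and /e/, so it voices to [d]. /k/ is a voiceless stop between vowels /e/ and /u/, so it voices to [g]. → [beswizidefjafaegu].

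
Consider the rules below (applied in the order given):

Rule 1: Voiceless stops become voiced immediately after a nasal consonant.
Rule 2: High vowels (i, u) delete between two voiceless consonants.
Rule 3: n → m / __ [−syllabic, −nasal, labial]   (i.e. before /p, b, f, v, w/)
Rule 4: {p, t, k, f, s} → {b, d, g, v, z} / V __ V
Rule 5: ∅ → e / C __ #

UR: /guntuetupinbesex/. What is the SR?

Rule 1 (post-nasal voicing): /t/ is a voiceless stop immediately after the nasal /n/, so it voices to [d]. /guntuetupinbesex/ → gunduetupinbesex.
Rule 2 (high vowel syncope): /u/ is a high vowel flanked by voiceless consonants /t/ and /p/, so it deletes. /gunduetupinbesex/ → gunduetpinbesex.
Rule 3 (nasal place assimilation): /n/ precedes the labial consonant /b/, so it assimilates in place to [m]. /gunduetpinbesex/ → gunduetpimbesex.
Rule 4 (intervocalic voicing): /s/ is a voiceless obstruent between vowels /e/ and /e/, so it voices to [z]. /gunduetpimbesex/ → gunduetpimbezex.
Rule 5 (final e-epenthesis): the form ends in the consonant /x/, so [e] is inserted word-finally. /gunduetpimbezex/ → gunduetpimbezexe.

gunduetpimbezexe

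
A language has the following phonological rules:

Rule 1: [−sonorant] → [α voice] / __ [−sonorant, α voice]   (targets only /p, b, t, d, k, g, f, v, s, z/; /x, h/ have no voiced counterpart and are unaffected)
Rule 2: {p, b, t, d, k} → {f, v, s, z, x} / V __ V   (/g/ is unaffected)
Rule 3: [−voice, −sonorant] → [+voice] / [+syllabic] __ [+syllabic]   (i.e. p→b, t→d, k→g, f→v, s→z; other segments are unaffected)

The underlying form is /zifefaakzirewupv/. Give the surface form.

Rule 1 (regressive voicing assimilation): /k/ precedes the voiced obstruent /z/, so it voices to [g] by assimilation. /p/ precedes the voiced obstruent /v/, so it voices to [b] by assimilation. /zifefaakzirewupv/ → zifefaagzirewubv.
Rule 2 (intervocalic spirantization): no segment meets the environment; /zifefaagzirewubv/ is unchanged.
Rule 3 (intervocalic voicing): /f/ is a voiceless obstruent between vowels /i/ and /e/, so it voices to [v]. /f/ is a voiceless obstruent between vowels /e/ and /a/, so it voices to [v]. /zifefaagzirewubv/ → zivevaagzirewubv.

zivevaagzirewubv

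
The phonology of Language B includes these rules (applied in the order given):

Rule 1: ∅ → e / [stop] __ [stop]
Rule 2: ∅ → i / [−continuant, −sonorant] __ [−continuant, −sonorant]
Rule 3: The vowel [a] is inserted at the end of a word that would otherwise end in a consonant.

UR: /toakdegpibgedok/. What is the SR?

toakedegepibegedoka

Rule 1 (stop-cluster e-epenthesis): /k/ and /d/ form a stop–stop cluster, so [e] is inserted between them. /g/ and /p/ form a stop–stop cluster, so [e] is inserted between them. /b/ and /g/ form a stop–stop cluster, so [e] is inserted between them. /toakdegpibgedok/ → toakedegepibegedok.
Rule 2 (stop-cluster i-epenthesis): no segment meets the environment; /toakedegepibegedok/ is unchanged.
Rule 3 (final a-epenthesis): the form ends in the consonant /k/, so [a] is inserted word-finally. /toakedegepibegedok/ → toakedegepibegedoka.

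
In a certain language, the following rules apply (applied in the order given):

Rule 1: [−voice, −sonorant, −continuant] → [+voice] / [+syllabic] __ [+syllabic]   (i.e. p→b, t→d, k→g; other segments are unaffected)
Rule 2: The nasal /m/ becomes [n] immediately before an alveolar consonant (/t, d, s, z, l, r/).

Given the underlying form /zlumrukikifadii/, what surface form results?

zlunrugigifadii

Rule 1 (intervocalic voicing): /k/ is a voiceless stop between vowels /u/ and /i/, so it voices to [g]. /k/ is a voiceless stop between vowels /i/ and /i/, so it voices to [g]. /zlumrukikifadii/ → zlumrugigifadii.
Rule 2 (nasal place assimilation): /m/ precedes the alveolar consonant /r/, so it assimilates in place to [n]. /zlumrugigifadii/ → zlunrugigifadii.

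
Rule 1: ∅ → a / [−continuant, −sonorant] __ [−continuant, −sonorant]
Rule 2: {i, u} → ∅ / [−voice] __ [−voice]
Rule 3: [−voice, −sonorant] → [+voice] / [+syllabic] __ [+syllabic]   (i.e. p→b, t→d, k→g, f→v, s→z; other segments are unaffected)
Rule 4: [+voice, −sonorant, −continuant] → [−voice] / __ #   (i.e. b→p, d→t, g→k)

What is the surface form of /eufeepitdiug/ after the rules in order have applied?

euveeptadiuk

Rule 1 (stop-cluster a-epenthesis): /t/ and /d/ form a stop–stop cluster, so [a] is inserted between them. /eufeepitdiug/ → eufeepitadiug.
Rule 2 (high vowel syncope): /i/ is a high vowel flanked by voiceless consonants /p/ and /t/, so it deletes. /eufeepitadiug/ → eufeeptadiug.
Rule 3 (intervocalic voicing): /f/ is a voiceless obstruent between vowels /u/ and /e/, so it voices to [v]. /eufeeptadiug/ → euveeptadiug.
Rule 4 (final devoicing): /g/ is a voiced stop in word-final position, so it devoices to [k]. /euveeptadiug/ → euveeptadiuk.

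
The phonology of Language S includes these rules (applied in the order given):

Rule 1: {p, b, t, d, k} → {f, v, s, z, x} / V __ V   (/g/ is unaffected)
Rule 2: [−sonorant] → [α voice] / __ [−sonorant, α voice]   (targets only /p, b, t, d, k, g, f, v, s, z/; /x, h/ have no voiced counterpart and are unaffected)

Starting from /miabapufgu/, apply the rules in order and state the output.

miavafuvgu

Rule 1 (intervocalic spirantization): /b/ is a stop between vowels /a/ and /a/, so it spirantizes to the fricative [v]. /p/ is a stop between vowels /a/ and /u/, so it spirantizes to the fricative [f]. /miabapufgu/ → miavafufgu.
Rule 2 (regressive voicing assimilation): /f/ precedes the voiced obstruent /g/, so it voices to [v] by assimilation. /miavafufgu/ → miavafuvgu.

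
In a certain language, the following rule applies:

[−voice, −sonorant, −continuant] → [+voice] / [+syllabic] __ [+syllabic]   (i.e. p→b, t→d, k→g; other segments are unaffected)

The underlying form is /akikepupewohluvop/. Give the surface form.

Scanning /akikepupewohluvop/: /k/ is a voiceless stop between vowels /a/ and /i/, so it voices to [g]; /k/ is a voiceless stop between vowels /i/ and /e/, so it voices to [g]; /p/ is a voiceless stop between vowels /e/ and /u/, so it voices to [b]; /p/ is a voiceless stop between vowels /u/ and /e/, so it voices to [b]; /p/ at position 17 is not in the conditioning environment.
Result: [agigebubewohluvop].

agigebubewohluvop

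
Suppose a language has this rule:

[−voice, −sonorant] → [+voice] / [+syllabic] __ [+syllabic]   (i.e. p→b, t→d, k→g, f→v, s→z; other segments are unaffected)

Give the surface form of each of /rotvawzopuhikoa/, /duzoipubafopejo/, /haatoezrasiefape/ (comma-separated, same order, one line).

rotvawzobuhigoa, duzoibubavobejo, haadoezrazievabe

/rotvawzopuhikoa/: /p/ is a voiceless obstruent between vowels /o/ and /u/, so it voices to [b]. /k/ is a voiceless obstruent between vowels /i/ and /o/, so it voices to [g]. → [rotvawzobuhigoa].
/duzoipubafopejo/: /p/ is a voiceless obstruent between vowels /i/ and /u/, so it voices to [b]. /f/ is a voiceless obstruent between vowels /a/ and /o/, so it voices to [v]. /p/ is a voiceless obstruent between vowels /o/ and /e/, so it voices to [b]. → [duzoibubavobejo].
/haatoezrasiefape/: /t/ is a voiceless obstruent between vowels /a/ and /o/, so it voices to [d]. /s/ is a voiceless obstruent between vowels /a/ and /i/, so it voices to [z]. /f/ is a voiceless obstruent between vowels /e/ and /a/, so it voices to [v]. /p/ is a voiceless obstruent between vowels /a/ and /e/, so it voices to [b]. → [haadoezrazievabe].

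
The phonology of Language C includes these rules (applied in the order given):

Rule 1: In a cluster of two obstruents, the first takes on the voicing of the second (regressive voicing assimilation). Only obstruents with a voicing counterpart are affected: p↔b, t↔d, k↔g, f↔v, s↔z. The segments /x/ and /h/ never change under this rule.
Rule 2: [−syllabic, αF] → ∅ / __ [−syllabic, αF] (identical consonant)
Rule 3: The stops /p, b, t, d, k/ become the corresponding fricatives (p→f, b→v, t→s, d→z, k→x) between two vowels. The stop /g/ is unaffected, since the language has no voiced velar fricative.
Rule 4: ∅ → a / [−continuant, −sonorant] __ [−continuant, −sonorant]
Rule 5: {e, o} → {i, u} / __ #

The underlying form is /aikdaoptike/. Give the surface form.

Rule 1 (regressive voicing assimilation): /k/ precedes the voiced obstruent /d/, so it voices to [g] by assimilation. /aikdaoptike/ → aigdaoptike.
Rule 2 (degemination): no segment meets the environment; /aigdaoptike/ is unchanged.
Rule 3 (intervocalic spirantization): /k/ is a stop between vowels /i/ and /e/, so it spirantizes to the fricative [x]. /aigdaoptike/ → aigdaoptixe.
Rule 4 (stop-cluster a-epenthesis): /g/ and /d/ form a stop–stop cluster, so [a] is inserted between them. /p/ and /t/ form a stop–stop cluster, so [a] is inserted between them. /aigdaoptixe/ → aigadaopatixe.
Rule 5 (final vowel raising): /e/ is a mid vowel in word-final position, so it raises to [i]. /aigadaopatixe/ → aigadaopatixi.

aigadaopatixi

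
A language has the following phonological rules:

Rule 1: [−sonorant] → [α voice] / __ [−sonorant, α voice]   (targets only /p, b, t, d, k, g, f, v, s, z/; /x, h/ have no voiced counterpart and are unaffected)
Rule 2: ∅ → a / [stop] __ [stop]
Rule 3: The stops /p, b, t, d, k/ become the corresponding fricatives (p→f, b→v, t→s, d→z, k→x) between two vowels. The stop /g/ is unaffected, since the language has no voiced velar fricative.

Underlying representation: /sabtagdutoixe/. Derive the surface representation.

Rule 1 (regressive voicing assimilation): /b/ precedes the voiceless obstruent /t/, so it devoices to [p] by assimilation. /sabtagdutoixe/ → saptagdutoixe.
Rule 2 (stop-cluster a-epenthesis): /p/ and /t/ form a stop–stop cluster, so [a] is inserted between them. /g/ and /d/ form a stop–stop cluster, so [a] is inserted between them. /saptagdutoixe/ → sapatagadutoixe.
Rule 3 (intervocalic spirantization): /p/ is a stop between vowels /a/ and /a/, so it spirantizes to the fricative [f]. /t/ is a stop between vowels /a/ and /a/, so it spirantizes to the fricative [s]. /d/ is a stop between vowels /a/ and /u/, so it spirantizes to the fricative [z]. /t/ is a stop between vowels /u/ and /o/, so it spirantizes to the fricative [s]. /sapatagadutoixe/ → safasagazusoixe.

safasagazusoixe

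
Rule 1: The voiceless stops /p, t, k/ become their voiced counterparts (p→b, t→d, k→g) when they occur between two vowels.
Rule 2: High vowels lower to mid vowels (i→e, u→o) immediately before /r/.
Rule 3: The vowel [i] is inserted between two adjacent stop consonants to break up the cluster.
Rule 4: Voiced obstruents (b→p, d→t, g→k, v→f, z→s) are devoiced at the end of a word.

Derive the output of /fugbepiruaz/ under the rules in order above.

fugibeberuas

Rule 1 (intervocalic voicing): /p/ is a voiceless stop between vowels /e/ and /i/, so it voices to [b]. /fugbepiruaz/ → fugbebiruaz.
Rule 2 (pre-rhotic lowering): /i/ is a high vowel immediately before /r/, so it lowers to [e]. /fugbebiruaz/ → fugbeberuaz.
Rule 3 (stop-cluster i-epenthesis): /g/ and /b/ form a stop–stop cluster, so [i] is inserted between them. /fugbeberuaz/ → fugibeberuaz.
Rule 4 (final devoicing): /z/ is a voiced obstruent in word-final position, so it devoices to [s]. /fugibeberuaz/ → fugibeberuas.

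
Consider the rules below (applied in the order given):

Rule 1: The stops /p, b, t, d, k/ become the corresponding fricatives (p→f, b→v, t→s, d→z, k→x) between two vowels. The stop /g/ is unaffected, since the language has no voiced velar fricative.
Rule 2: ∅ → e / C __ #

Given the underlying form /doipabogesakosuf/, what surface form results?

doifavogesaxosufe

Rule 1 (intervocalic spirantization): /p/ is a stop between vowels /i/ and /a/, so it spirantizes to the fricative [f]. /b/ is a stop between vowels /a/ and /o/, so it spirantizes to the fricative [v]. /k/ is a stop between vowels /a/ and /o/, so it spirantizes to the fricative [x]. /doipabogesakosuf/ → doifavogesaxosuf.
Rule 2 (final e-epenthesis): the form ends in the consonant /f/, so [e] is inserted word-finally. /doifavogesaxosuf/ → doifavogesaxosufe.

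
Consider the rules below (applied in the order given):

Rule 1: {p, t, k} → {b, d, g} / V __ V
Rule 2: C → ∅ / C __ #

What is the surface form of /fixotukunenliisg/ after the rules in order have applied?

Rule 1 (intervocalic voicing): /t/ is a voiceless stop between vowels /o/ and /u/, so it voices to [d]. /k/ is a voiceless stop between vowels /u/ and /u/, so it voices to [g]. /fixotukunenliisg/ → fixodugunenliisg.
Rule 2 (final cluster simplification): /g/ is the second consonant of a word-final cluster /sg/, so it deletes. /fixodugunenliisg/ → fixodugunenliis.

fixodugunenliis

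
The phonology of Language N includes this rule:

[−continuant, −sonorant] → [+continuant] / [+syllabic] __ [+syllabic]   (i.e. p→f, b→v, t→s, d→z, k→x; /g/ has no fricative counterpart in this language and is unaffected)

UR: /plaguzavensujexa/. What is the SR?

No segment of /plaguzavensujexa/ meets the structural description of the rule, so the form surfaces unchanged.

plaguzavensujexa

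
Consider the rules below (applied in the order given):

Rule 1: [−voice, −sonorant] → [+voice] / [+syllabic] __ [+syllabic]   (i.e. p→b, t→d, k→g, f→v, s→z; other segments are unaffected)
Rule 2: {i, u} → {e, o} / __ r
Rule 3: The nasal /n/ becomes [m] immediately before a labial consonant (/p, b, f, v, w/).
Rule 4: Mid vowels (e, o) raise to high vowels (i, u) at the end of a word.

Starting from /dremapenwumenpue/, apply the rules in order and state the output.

dremabemwumempui

Rule 1 (intervocalic voicing): /p/ is a voiceless obstruent between vowels /a/ and /e/, so it voices to [b]. /dremapenwumenpue/ → dremabenwumenpue.
Rule 2 (pre-rhotic lowering): no segment meets the environment; /dremabenwumenpue/ is unchanged.
Rule 3 (nasal place assimilation): /n/ precedes the labial consonant /w/, so it assimilates in place to [m]. /n/ precedes the labial consonant /p/, so it assimilates in place to [m]. /dremabenwumenpue/ → dremabemwumempue.
Rule 4 (final vowel raising): /e/ is a mid vowel in word-final position, so it raises to [i]. /dremabemwumempue/ → dremabemwumempui.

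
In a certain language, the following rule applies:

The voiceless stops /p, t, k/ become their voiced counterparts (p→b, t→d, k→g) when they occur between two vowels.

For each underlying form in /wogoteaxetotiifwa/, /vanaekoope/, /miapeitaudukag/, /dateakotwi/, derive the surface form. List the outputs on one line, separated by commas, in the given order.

/wogoteaxetotiifwa/: /t/ is a voiceless stop between vowels /o/ and /e/, so it voices to [d]. /t/ is a voiceless stop between vowels /e/ and /o/, so it voices to [d]. /t/ is a voiceless stop between vowels /o/ and /i/, so it voices to [d]. → [wogodeaxedodiifwa].
/vanaekoope/: /k/ is a voiceless stop between vowels /e/ and /o/, so it voices to [g]. /p/ is a voiceless stop between vowels /o/ and /e/, so it voices to [b]. → [vanaegoobe].
/miapeitaudukag/: /p/ is a voiceless stop between vowels /a/ and /e/, so it voices to [b]. /t/ is a voiceless stop between vowels /i/ and /a/, so it voices to [d]. /k/ is a voiceless stop between vowels /u/ and /a/, so it voices to [g]. → [miabeidaudugag].
/dateakotwi/: /t/ is a voiceless stop between vowels /a/ and /e/, so it voices to [d]. /k/ is a voiceless stop between vowels /a/ and /o/, so it voices to [g]. → [dadeagotwi].

wogodeaxedodiifwa, vanaegoobe, miabeidaudugag, dadeagotwi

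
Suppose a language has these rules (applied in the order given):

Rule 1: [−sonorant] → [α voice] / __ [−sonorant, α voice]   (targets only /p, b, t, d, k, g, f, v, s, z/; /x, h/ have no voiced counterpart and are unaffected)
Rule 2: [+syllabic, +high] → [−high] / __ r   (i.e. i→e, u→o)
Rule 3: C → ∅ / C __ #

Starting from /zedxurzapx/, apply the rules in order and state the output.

zetxorzap

Rule 1 (regressive voicing assimilation): /d/ precedes the voiceless obstruent /x/, so it devoices to [t] by assimilation. /zedxurzapx/ → zetxurzapx.
Rule 2 (pre-rhotic lowering): /u/ is a high vowel immediately before /r/, so it lowers to [o]. /zetxurzapx/ → zetxorzapx.
Rule 3 (final cluster simplification): /x/ is the second consonant of a word-final cluster /px/, so it deletes. /zetxorzapx/ → zetxorzap.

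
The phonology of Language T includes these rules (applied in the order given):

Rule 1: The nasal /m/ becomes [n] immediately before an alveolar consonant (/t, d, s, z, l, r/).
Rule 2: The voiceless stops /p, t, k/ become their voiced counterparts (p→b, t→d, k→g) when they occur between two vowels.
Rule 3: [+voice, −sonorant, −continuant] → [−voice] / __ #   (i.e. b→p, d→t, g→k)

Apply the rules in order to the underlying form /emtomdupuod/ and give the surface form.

Rule 1 (nasal place assimilation): /m/ precedes the alveolar consonant /t/, so it assimilates in place to [n]. /m/ precedes the alveolar consonant /d/, so it assimilates in place to [n]. /emtomdupuod/ → entondupuod.
Rule 2 (intervocalic voicing): /p/ is a voiceless stop between vowels /u/ and /u/, so it voices to [b]. /entondupuod/ → entondubuod.
Rule 3 (final devoicing): /d/ is a voiced stop in word-final position, so it devoices to [t]. /entondubuod/ → entondubuot.

entondubuot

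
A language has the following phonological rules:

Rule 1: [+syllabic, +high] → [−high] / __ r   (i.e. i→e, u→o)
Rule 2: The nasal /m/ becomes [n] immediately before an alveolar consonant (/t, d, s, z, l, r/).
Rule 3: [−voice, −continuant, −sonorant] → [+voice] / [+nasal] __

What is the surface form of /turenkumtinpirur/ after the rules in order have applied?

torengundinberor

Rule 1 (pre-rhotic lowering): /u/ is a high vowel immediately before /r/, so it lowers to [o]. /i/ is a high vowel immediately before /r/, so it lowers to [e]. /u/ is a high vowel immediately before /r/, so it lowers to [o]. /turenkumtinpirur/ → torenkumtinperor.
Rule 2 (nasal place assimilation): /m/ precedes the alveolar consonant /t/, so it assimilates in place to [n]. /torenkumtinperor/ → torenkuntinperor.
Rule 3 (post-nasal voicing): /k/ is a voiceless stop immediately after the nasal /n/, so it voices to [g]. /t/ is a voiceless stop immediately after the nasal /n/, so it voices to [d]. /p/ is a voiceless stop immediately after the nasal /n/, so it voices to [b]. /torenkuntinperor/ → torengundinberor.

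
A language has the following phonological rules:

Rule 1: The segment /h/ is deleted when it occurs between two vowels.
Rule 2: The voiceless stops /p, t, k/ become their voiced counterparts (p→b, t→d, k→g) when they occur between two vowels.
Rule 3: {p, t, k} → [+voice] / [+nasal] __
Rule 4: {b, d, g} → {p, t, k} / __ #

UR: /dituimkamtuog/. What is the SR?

Rule 1 (intervocalic h-deletion): no segment meets the environment; /dituimkamtuog/ is unchanged.
Rule 2 (intervocalic voicing): /t/ is a voiceless stop between vowels /i/ and /u/, so it voices to [d]. /dituimkamtuog/ → diduimkamtuog.
Rule 3 (post-nasal voicing): /k/ is a voiceless stop immediately after the nasal /m/, so it voices to [g]. /t/ is a voiceless stop immediately after the nasal /m/, so it voices to [d]. /diduimkamtuog/ → diduimgamduog.
Rule 4 (final devoicing): /g/ is a voiced stop in word-final position, so it devoices to [k]. /diduimgamduog/ → diduimgamduok.

diduimgamduok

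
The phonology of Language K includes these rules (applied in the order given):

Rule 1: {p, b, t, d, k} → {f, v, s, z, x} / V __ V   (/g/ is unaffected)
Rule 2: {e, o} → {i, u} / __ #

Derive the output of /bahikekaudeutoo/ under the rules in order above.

Rule 1 (intervocalic spirantization): /k/ is a stop between vowels /i/ and /e/, so it spirantizes to the fricative [x]. /k/ is a stop between vowels /e/ and /a/, so it spirantizes to the fricative [x]. /d/ is a stop between vowels /u/ and /e/, so it spirantizes to the fricative [z]. /t/ is a stop between vowels /u/ and /o/, so it spirantizes to the fricative [s]. /bahikekaudeutoo/ → bahixexauzeusoo.
Rule 2 (final vowel raising): /o/ is a mid vowel in word-final position, so it raises to [u]. /bahixexauzeusoo/ → bahixexauzeusou.

bahixexauzeusou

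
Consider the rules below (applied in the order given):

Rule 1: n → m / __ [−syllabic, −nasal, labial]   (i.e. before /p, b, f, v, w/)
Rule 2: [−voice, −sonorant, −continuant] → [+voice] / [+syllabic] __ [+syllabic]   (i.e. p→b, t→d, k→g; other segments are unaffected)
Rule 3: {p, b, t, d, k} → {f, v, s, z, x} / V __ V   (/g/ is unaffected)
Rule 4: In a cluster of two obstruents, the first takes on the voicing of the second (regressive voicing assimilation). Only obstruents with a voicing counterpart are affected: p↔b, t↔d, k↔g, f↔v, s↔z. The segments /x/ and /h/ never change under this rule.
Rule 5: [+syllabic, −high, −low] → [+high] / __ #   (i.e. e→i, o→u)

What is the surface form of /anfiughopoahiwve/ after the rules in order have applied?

amfiukhovoahiwvi

Rule 1 (nasal place assimilation): /n/ precedes the labial consonant /f/, so it assimilates in place to [m]. /anfiughopoahiwve/ → amfiughopoahiwve.
Rule 2 (intervocalic voicing): /p/ is a voiceless stop between vowels /o/ and /o/, so it voices to [b]. /amfiughopoahiwve/ → amfiughoboahiwve.
Rule 3 (intervocalic spirantization): /b/ is a stop between vowels /o/ and /o/, so it spirantizes to the fricative [v]. /amfiughoboahiwve/ → amfiughovoahiwve.
Rule 4 (regressive voicing assimilation): /g/ precedes the voiceless obstruent /h/, so it devoices to [k] by assimilation. /amfiughovoahiwve/ → amfiukhovoahiwve.
Rule 5 (final vowel raising): /e/ is a mid vowel in word-final position, so it raises to [i]. /amfiukhovoahiwve/ → amfiukhovoahiwvi.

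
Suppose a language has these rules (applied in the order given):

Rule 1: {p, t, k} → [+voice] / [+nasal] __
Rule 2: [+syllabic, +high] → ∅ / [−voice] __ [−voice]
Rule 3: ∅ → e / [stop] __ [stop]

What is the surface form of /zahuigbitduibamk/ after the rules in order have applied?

zahuigebiteduibamg

Rule 1 (post-nasal voicing): /k/ is a voiceless stop immediately after the nasal /m/, so it voices to [g]. /zahuigbitduibamk/ → zahuigbitduibamg.
Rule 2 (high vowel syncope): no segment meets the environment; /zahuigbitduibamg/ is unchanged.
Rule 3 (stop-cluster e-epenthesis): /g/ and /b/ form a stop–stop cluster, so [e] is inserted between them. /t/ and /d/ form a stop–stop cluster, so [e] is inserted between them. /zahuigbitduibamg/ → zahuigebiteduibamg.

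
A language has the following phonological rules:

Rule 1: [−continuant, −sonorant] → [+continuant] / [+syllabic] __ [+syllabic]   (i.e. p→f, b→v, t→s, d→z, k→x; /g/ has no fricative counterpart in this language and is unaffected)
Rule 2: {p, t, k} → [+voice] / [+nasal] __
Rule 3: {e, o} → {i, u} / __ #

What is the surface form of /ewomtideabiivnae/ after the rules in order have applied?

Rule 1 (intervocalic spirantization): /d/ is a stop between vowels /i/ and /e/, so it spirantizes to the fricative [z]. /b/ is a stop between vowels /a/ and /i/, so it spirantizes to the fricative [v]. /ewomtideabiivnae/ → ewomtizeaviivnae.
Rule 2 (post-nasal voicing): /t/ is a voiceless stop immediately after the nasal /m/, so it voices to [d]. /ewomtizeaviivnae/ → ewomdizeaviivnae.
Rule 3 (final vowel raising): /e/ is a mid vowel in word-final position, so it raises to [i]. /ewomdizeaviivnae/ → ewomdizeaviivnai.

ewomdizeaviivnai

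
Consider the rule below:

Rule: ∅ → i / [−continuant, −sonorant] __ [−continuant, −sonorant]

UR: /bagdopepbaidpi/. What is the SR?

bagidopepibaidipi

/g/ and /d/ form a stop–stop cluster, so [i] is inserted between them.
/p/ and /b/ form a stop–stop cluster, so [i] is inserted between them.
/d/ and /p/ form a stop–stop cluster, so [i] is inserted between them.
Surface form: [bagidopepibaidipi].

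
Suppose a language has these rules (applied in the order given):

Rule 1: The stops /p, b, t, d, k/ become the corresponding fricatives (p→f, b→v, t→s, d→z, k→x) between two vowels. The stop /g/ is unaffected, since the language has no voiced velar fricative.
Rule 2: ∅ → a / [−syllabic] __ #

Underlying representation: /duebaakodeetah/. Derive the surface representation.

Rule 1 (intervocalic spirantization): /b/ is a stop between vowels /e/ and /a/, so it spirantizes to the fricative [v]. /k/ is a stop between vowels /a/ and /o/, so it spirantizes to the fricative [x]. /d/ is a stop between vowels /o/ and /e/, so it spirantizes to the fricative [z]. /t/ is a stop between vowels /e/ and /a/, so it spirantizes to the fricative [s]. /duebaakodeetah/ → duevaaxozeesah.
Rule 2 (final a-epenthesis): the form ends in the consonant /h/, so [a] is inserted word-finally. /duevaaxozeesah/ → duevaaxozeesaha.

duevaaxozeesaha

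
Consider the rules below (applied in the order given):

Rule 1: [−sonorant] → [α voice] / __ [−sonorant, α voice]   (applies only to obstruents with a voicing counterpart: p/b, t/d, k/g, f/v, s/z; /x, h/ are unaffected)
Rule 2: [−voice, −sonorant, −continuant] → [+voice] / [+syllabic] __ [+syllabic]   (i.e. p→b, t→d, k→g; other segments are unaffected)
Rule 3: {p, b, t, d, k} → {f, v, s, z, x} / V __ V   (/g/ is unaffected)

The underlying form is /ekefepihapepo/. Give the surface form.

egefevihavevo

Rule 1 (regressive voicing assimilation): no segment meets the environment; /ekefepihapepo/ is unchanged.
Rule 2 (intervocalic voicing): /k/ is a voiceless stop between vowels /e/ and /e/, so it voices to [g]. /p/ is a voiceless stop between vowels /e/ and /i/, so it voices to [b]. /p/ is a voiceless stop between vowels /a/ and /e/, so it voices to [b]. /p/ is a voiceless stop between vowels /e/ and /o/, so it voices to [b]. /ekefepihapepo/ → egefebihabebo.
Rule 3 (intervocalic spirantization): /b/ is a stop between vowels /e/ and /i/, so it spirantizes to the fricative [v]. /b/ is a stop between vowels /a/ and /e/, so it spirantizes to the fricative [v]. /b/ is a stop between vowels /e/ and /o/, so it spirantizes to the fricative [v]. /egefebihabebo/ → egefevihavevo.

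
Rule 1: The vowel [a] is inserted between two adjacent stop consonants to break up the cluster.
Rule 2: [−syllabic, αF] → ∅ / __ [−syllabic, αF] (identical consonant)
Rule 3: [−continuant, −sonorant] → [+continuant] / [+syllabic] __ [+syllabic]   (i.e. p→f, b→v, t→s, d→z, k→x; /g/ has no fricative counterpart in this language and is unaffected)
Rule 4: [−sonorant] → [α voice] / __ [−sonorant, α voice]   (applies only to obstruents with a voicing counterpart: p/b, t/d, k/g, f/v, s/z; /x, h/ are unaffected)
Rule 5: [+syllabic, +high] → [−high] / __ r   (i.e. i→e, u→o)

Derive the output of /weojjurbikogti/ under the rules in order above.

Rule 1 (stop-cluster a-epenthesis): /g/ and /t/ form a stop–stop cluster, so [a] is inserted between them. /weojjurbikogti/ → weojjurbikogati.
Rule 2 (degemination): /jj/ is a geminate; the first /j/ deletes. /weojjurbikogati/ → weojurbikogati.
Rule 3 (intervocalic spirantization): /k/ is a stop between vowels /i/ and /o/, so it spirantizes to the fricative [x]. /t/ is a stop between vowels /a/ and /i/, so it spirantizes to the fricative [s]. /weojurbikogati/ → weojurbixogasi.
Rule 4 (regressive voicing assimilation): no segment meets the environment; /weojurbixogasi/ is unchanged.
Rule 5 (pre-rhotic lowering): /u/ is a high vowel immediately before /r/, so it lowers to [o]. /weojurbixogasi/ → weojorbixogasi.

weojorbixogasi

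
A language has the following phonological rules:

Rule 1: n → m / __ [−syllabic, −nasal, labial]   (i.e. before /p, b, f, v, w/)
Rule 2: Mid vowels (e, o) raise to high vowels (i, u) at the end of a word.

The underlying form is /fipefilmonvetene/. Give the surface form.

fipefilmomveteni

Rule 1 (nasal place assimilation): /n/ precedes the labial consonant /v/, so it assimilates in place to [m]. /fipefilmonvetene/ → fipefilmomvetene.
Rule 2 (final vowel raising): /e/ is a mid vowel in word-final position, so it raises to [i]. /fipefilmomvetene/ → fipefilmomveteni.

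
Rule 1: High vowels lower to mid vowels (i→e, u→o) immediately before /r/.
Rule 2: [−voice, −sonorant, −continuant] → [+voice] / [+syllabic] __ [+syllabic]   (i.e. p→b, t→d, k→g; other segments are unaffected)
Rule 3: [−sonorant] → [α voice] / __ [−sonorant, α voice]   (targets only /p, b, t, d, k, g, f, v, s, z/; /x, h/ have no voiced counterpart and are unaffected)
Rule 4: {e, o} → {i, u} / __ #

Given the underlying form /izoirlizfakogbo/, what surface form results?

izoerlisfagogbu

Rule 1 (pre-rhotic lowering): /i/ is a high vowel immediately before /r/, so it lowers to [e]. /izoirlizfakogbo/ → izoerlizfakogbo.
Rule 2 (intervocalic voicing): /k/ is a voiceless stop between vowels /a/ and /o/, so it voices to [g]. /izoerlizfakogbo/ → izoerlizfagogbo.
Rule 3 (regressive voicing assimilation): /z/ precedes the voiceless obstruent /f/, so it devoices to [s] by assimilation. /izoerlizfagogbo/ → izoerlisfagogbo.
Rule 4 (final vowel raising): /o/ is a mid vowel in word-final position, so it raises to [u]. /izoerlisfagogbo/ → izoerlisfagogbu.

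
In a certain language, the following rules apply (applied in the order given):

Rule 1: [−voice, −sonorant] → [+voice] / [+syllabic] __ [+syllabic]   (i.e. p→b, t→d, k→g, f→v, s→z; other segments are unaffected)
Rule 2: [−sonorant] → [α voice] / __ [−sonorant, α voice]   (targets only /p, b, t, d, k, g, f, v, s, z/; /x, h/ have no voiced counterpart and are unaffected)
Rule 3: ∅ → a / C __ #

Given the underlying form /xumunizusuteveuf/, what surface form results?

xumunizuzudeveufa

Rule 1 (intervocalic voicing): /s/ is a voiceless obstruent between vowels /u/ and /u/, so it voices to [z]. /t/ is a voiceless obstruent between vowels /u/ and /e/, so it voices to [d]. /xumunizusuteveuf/ → xumunizuzudeveuf.
Rule 2 (regressive voicing assimilation): no segment meets the environment; /xumunizuzudeveuf/ is unchanged.
Rule 3 (final a-epenthesis): the form ends in the consonant /f/, so [a] is inserted word-finally. /xumunizuzudeveuf/ → xumunizuzudeveufa.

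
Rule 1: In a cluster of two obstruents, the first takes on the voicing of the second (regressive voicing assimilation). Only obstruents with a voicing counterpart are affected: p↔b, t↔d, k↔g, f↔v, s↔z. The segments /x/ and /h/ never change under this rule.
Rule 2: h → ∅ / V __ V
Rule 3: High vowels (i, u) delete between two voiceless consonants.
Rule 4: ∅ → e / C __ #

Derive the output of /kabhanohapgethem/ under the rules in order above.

Rule 1 (regressive voicing assimilation): /b/ precedes the voiceless obstruent /h/, so it devoices to [p] by assimilation. /p/ precedes the voiced obstruent /g/, so it voices to [b] by assimilation. /kabhanohapgethem/ → kaphanohabgethem.
Rule 2 (intervocalic h-deletion): /h/ occurs between vowels /o/ and /a/, so it deletes. /kaphanohabgethem/ → kaphanoabgethem.
Rule 3 (high vowel syncope): no segment meets the environment; /kaphanoabgethem/ is unchanged.
Rule 4 (final e-epenthesis): the form ends in the consonant /m/, so [e] is inserted word-finally. /kaphanoabgethem/ → kaphanoabgetheme.

kaphanoabgetheme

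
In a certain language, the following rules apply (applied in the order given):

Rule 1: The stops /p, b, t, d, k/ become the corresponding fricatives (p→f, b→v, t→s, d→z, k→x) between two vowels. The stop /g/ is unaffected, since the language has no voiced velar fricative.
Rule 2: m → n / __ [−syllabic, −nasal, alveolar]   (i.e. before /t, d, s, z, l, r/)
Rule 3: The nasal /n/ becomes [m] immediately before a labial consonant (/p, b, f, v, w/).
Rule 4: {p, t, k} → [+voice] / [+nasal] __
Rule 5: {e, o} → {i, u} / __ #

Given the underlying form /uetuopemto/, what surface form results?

uesuofendu

Rule 1 (intervocalic spirantization): /t/ is a stop between vowels /e/ and /u/, so it spirantizes to the fricative [s]. /p/ is a stop between vowels /o/ and /e/, so it spirantizes to the fricative [f]. /uetuopemto/ → uesuofemto.
Rule 2 (nasal place assimilation): /m/ precedes the alveolar consonant /t/, so it assimilates in place to [n]. /uesuofemto/ → uesuofento.
Rule 3 (nasal place assimilation): no segment meets the environment; /uesuofento/ is unchanged.
Rule 4 (post-nasal voicing): /t/ is a voiceless stop immediately after the nasal /n/, so it voices to [d]. /uesuofento/ → uesuofendo.
Rule 5 (final vowel raising): /o/ is a mid vowel in word-final position, so it raises to [u]. /uesuofendo/ → uesuofendu.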